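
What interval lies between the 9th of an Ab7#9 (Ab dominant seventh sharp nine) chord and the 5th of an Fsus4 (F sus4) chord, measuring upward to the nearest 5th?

The 9th of Ab7#9 (Ab dominant seventh sharp nine) is B; the 5th of Fsus4 (F sus4) is C.
2 letter names make it a second; at 1 semitone (a half step narrower than major) the quality is minor.

m2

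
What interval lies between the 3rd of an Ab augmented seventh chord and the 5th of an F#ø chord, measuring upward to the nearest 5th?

Ab augmented seventh has C as its 3rd, and F#ø has C as its 5th.
From C to C is 0 semitones, exactly the perfect unison.

perfect 1st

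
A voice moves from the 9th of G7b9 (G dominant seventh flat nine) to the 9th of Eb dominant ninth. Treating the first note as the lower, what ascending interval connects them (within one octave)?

The 9th of G7b9 (G dominant seventh flat nine) is Ab; the 9th of Eb dominant ninth is F.
From Ab to F is 9 semitones, exactly the major sixth.

M6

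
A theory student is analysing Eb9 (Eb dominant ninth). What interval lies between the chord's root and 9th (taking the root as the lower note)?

The chord tones of Eb9 are Eb G Bb Db F.
So we need the interval from Eb up to F.
From Eb to F is 14 semitones, exactly the major ninth.

major 9th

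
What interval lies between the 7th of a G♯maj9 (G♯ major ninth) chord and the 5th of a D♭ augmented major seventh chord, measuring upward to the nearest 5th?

The 7th of G♯maj9 (G♯ major ninth) is F𝄪; the 5th of D♭ augmented major seventh is A.
From F𝄪 to A: 2 semitones over a third = diminished.

diminished third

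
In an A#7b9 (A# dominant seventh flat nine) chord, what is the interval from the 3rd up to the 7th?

diminished fifth

A#7b9 is spelled A#, C##, E#, G#, B.
That puts C## below G#.
5 letter names make it a fifth; at 6 semitones (a half step narrower than perfect) the quality is diminished.
That tritone between 3rd and 7th is what gives the dominant seventh its pull toward resolution.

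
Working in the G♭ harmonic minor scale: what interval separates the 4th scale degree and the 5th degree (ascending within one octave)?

major 2nd

G♭ harmonic minor: G♭ A♭ B𝄫 C♭ D♭ E𝄫 F.
4th scale degree = C♭; 5th scale degree = D♭.
From C♭ to D♭ is 2 semitones, exactly the major second.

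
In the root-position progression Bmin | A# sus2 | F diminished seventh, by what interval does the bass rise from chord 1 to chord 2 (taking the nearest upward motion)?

M7

The roots are B and A#.
Counting 7 letters and 11 half steps from B gives a major seventh.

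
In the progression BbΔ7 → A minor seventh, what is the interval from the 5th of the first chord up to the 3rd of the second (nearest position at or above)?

perfect fifth

BbΔ7 has F as its 5th, and A minor seventh has C as its 3rd.
F up to C spans 5 letter names and 7 semitones — a perfect fifth.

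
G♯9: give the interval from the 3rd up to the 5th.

Spelling the chord: G♯–B♯–D♯–F♯–A♯.
That puts B♯ below D♯.
From B♯ to D♯: 3 semitones over a third = minor.

minor third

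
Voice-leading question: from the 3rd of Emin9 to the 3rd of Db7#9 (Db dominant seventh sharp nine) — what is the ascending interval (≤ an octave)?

The 3rd of Emin9 is G; the 3rd of Db7#9 (Db dominant seventh sharp nine) is F.
7 letter names make it a seventh; at 10 semitones (a half step narrower than major) the quality is minor.

minor 7th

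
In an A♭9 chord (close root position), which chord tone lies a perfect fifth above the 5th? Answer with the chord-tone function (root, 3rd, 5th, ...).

A♭9 (A♭ dominant ninth) is spelled A♭-C-E♭-G♭-B♭.
The 5th is E♭. A perfect fifth above E♭ is B♭.
B♭ is the chord's 9th.

9th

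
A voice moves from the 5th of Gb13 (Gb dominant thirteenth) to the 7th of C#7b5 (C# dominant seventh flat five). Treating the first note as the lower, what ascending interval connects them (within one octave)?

Gb13 (Gb dominant thirteenth) has Db as its 5th, and C#7b5 (C# dominant seventh flat five) has B as its 7th.
Db up to B is 10 semitones, a half step wider than a major sixth, so the interval is augmented.

A6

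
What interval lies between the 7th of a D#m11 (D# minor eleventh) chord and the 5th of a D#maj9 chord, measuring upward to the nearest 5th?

D#m11 (D# minor eleventh) has C# as its 7th, and D#maj9 has A# as its 5th.
Counting 6 letters and 9 half steps from C# gives a major sixth.

major sixth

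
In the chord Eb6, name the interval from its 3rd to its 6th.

Eb6 (Eb major sixth) is spelled Eb G Bb C.
That puts G below C.
From G to C is 5 semitones, exactly the perfect fourth.

perfect fourth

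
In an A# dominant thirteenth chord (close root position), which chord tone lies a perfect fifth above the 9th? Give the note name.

F##

The chord tones of A#13 are A#-C##-E#-G#-B#-F##.
The 9th is B#. A perfect fifth above B# is F##.
F## is the chord's 13th.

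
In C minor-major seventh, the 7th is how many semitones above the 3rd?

8

C minor-major seventh: C-E♭-G-B.
E♭ to B is an augmented fifth: 8 semitones.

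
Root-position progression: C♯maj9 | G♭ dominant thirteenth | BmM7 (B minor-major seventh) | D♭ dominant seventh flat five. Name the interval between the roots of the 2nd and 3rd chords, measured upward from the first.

The roots are G♭ and B.
3 letter names make it a third; at 5 semitones (a half step wider than major) the quality is augmented.

augmented third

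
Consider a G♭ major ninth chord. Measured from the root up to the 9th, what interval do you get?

G♭ major ninth is spelled G♭–B♭–D♭–F–A♭.
The root is G♭ and the 9th is A♭.
Counting 9 letters and 14 half steps from G♭ gives a major ninth.

major 9th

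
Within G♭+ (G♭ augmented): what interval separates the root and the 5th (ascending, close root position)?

A5

The chord tones of G♭ augmented are G♭, B♭, D.
So we need the interval from G♭ up to D.
G♭ up to D is 8 semitones, a half step wider than a perfect fifth, so the interval is augmented.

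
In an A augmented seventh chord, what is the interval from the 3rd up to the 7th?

Spelling the chord: A–C♯–E♯–G.
3rd = C♯; 7th = G.
5 letter names make it a fifth; at 6 semitones (a half step narrower than perfect) the quality is diminished.

d5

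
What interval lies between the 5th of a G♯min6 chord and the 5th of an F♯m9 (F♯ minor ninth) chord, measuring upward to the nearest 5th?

minor seventh

The 5th of G♯min6 is D♯; the 5th of F♯m9 (F♯ minor ninth) is C♯.
7 letter names make it a seventh; at 10 semitones (a half step narrower than major) the quality is minor.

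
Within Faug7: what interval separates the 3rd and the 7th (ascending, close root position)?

F augmented seventh: F–A–C#–Eb.
3rd = A; 7th = Eb.
5 letter names make it a fifth; at 6 semitones (a half step narrower than perfect) the quality is diminished.
That tritone between 3rd and 7th is what gives the dominant seventh its pull toward resolution.

diminished 5th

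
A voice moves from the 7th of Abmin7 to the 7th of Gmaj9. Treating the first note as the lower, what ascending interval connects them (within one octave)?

Abmin7 has Gb as its 7th, and Gmaj9 has F# as its 7th.
7 letter names make it a seventh; at 12 semitones (a half step wider than major) the quality is augmented.

augmented seventh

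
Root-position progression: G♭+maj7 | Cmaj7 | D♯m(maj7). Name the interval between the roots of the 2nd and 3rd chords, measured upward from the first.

The roots are C and D♯.
2 letter names make it a second; at 3 semitones (a half step wider than major) the quality is augmented.

augmented second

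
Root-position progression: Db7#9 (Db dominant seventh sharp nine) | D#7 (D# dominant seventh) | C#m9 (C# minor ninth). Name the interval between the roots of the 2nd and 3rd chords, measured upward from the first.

The roots are D# and C#.
7 letter names make it a seventh; at 10 semitones (a half step narrower than major) the quality is minor.

minor seventh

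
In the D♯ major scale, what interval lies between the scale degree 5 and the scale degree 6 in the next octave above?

major ninth

Spelling the D♯ major scale: D♯ E♯ F𝄪 G♯ A♯ B♯ C𝄪.
That puts A♯ below B♯.
From A♯ to B♯ is 14 semitones, exactly the major ninth.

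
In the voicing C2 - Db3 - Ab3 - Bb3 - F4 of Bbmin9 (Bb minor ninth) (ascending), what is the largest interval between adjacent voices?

minor ninth

Adjacent intervals: C2→Db3 = minor ninth; Db3→Ab3 = perfect fifth; Ab3→Bb3 = major second; Bb3→F4 = perfect fifth.
The largest is C2 to Db3, a minor ninth (13 semitones).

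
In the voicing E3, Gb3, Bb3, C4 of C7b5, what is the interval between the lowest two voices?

diminished third

Those voices are E3 and Gb3.
From E to Gb: 2 semitones over a third = diminished.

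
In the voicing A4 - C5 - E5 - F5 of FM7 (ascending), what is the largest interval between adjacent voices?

Adjacent intervals: A4→C5 = minor third; C5→E5 = major third; E5→F5 = minor second.
The largest is C5 to E5, a major third (4 semitones).

M3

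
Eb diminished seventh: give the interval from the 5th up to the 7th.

minor 3rd

The chord tones of Eb diminished seventh are Eb Gb Bbb Dbb.
The 5th is Bbb and the 7th is Dbb.
Bbb up to Dbb is 3 semitones, a half step narrower than a major third, so the interval is minor.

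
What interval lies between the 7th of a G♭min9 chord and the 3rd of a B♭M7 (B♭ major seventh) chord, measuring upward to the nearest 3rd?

G♭min9 has F♭ as its 7th, and B♭M7 (B♭ major seventh) has D as its 3rd.
F♭ up to D is 10 semitones, a half step wider than a major sixth, so the interval is augmented.

augmented 6th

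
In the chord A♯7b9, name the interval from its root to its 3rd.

M3

Spelling the chord: A♯-C𝄪-E♯-G♯-B.
So we need the interval from A♯ up to C𝄪.
From A♯ to C𝄪 is 4 semitones, exactly the major third.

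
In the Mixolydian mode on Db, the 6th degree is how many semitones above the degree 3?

The scale is Db Eb F Gb Ab Bb Cb.
F up to Bb is a perfect fourth — 5 semitones.

5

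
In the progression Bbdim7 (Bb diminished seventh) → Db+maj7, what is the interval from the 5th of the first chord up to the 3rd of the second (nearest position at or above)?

augmented unison

The 5th of Bbdim7 (Bb diminished seventh) is Fb; the 3rd of Db+maj7 is F.
1 letter names make it a unison; at 1 semitone (a half step wider than perfect) the quality is augmented.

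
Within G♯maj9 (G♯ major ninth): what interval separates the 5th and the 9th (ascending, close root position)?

P5

G♯maj9: G♯–B♯–D♯–F𝄪–A♯.
5th = D♯; 9th = A♯.
From D♯ to A♯ is 7 semitones, exactly the perfect fifth.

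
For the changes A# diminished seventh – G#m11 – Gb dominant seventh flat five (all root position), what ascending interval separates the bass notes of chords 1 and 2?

minor 7th

The roots are A# and G#.
7 letter names make it a seventh; at 10 semitones (a half step narrower than major) the quality is minor.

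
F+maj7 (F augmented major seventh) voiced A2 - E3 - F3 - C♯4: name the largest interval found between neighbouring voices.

augmented fifth

Adjacent intervals: A2→E3 = perfect fifth; E3→F3 = minor second; F3→C♯4 = augmented fifth.
The largest is F3 to C♯4, an augmented fifth (8 semitones).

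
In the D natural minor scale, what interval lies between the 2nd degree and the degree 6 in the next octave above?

d12

The scale runs D E F G A Bb C.
That puts E below Bb.
From E to Bb: 18 semitones over a twelfth = diminished.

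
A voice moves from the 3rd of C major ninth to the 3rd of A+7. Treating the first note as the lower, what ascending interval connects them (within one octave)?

major sixth

The 3rd of C major ninth is E; the 3rd of A+7 is C♯.
E up to C♯ spans 6 letter names and 9 semitones — a major sixth.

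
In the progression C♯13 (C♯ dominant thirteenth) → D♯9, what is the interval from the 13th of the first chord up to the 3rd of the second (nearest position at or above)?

major 6th

The 13th of C♯13 (C♯ dominant thirteenth) is A♯; the 3rd of D♯9 is F𝄪.
Counting 6 letters and 9 half steps from A♯ gives a major sixth.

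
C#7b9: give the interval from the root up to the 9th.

Spelling the chord: C#, E#, G#, B, D.
The root is C# and the 9th is D.
C# up to D is 13 semitones, a half step narrower than a major ninth, so the interval is minor.

minor ninth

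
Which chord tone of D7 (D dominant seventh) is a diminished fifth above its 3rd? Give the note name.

C

D dominant seventh is spelled D, F#, A, C.
The 3rd is F#. A diminished fifth above F# is C.
C is the chord's 7th.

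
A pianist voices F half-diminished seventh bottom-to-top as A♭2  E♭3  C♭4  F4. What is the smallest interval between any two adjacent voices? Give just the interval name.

augmented fourth

Adjacent intervals: A♭2→E♭3 = perfect fifth; E♭3→C♭4 = minor sixth; C♭4→F4 = augmented fourth.
The smallest is C♭4 to F4, an augmented fourth (6 semitones).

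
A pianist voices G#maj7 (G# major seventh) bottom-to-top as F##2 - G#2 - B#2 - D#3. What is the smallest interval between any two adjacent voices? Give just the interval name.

minor second

Adjacent intervals: F##2→G#2 = minor second; G#2→B#2 = major third; B#2→D#3 = minor third.
The smallest is F##2 to G#2, a minor second (1 semitone).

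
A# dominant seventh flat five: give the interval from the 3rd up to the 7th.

The chord tones of A#7b5 (A# dominant seventh flat five) are A# C## E G#.
3rd = C##; 7th = G#.
5 letter names make it a fifth; at 6 semitones (a half step narrower than perfect) the quality is diminished.
This 3–7 tritone is the characteristic tension at the heart of the dominant sound.

d5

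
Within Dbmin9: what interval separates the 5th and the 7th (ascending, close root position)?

minor third

The chord tones of Dbmin9 are Db Fb Ab Cb Eb.
The 5th is Ab and the 7th is Cb.
From Ab to Cb: 3 semitones over a third = minor.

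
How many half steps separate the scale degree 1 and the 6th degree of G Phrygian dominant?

8

The scale is G Ab B C D Eb F.
G up to Eb is a minor sixth — 8 semitones.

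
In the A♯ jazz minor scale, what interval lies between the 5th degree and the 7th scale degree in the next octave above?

A♯ melodic minor: A♯ B♯ C♯ D♯ E♯ F𝄪 G𝄪.
5th degree = E♯; scale degree 7 (up an octave) = G𝄪.
E♯ up to G𝄪 spans 10 letter names and 16 semitones — a major tenth.

major tenth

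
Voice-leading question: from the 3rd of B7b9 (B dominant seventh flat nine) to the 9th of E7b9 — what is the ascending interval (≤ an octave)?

B7b9 (B dominant seventh flat nine) has D# as its 3rd, and E7b9 has F as its 9th.
D# up to F is 2 semitones, a whole step narrower than a major third, so the interval is diminished.

diminished 3rd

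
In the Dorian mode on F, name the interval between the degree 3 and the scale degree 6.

F dorian: F G A♭ B♭ C D E♭.
So we need the interval from A♭ up to D.
A♭ up to D is 6 semitones, a half step wider than a perfect fourth, so the interval is augmented.

augmented fourth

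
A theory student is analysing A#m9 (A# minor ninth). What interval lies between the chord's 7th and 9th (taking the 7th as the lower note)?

A# minor ninth is spelled A# C# E# G# B#.
That puts G# below B#.
Counting 3 letters and 4 half steps from G# gives a major third.

major third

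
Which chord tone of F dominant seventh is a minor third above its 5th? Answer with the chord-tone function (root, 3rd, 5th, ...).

F dominant seventh is spelled F A C Eb.
The 5th is C. A minor third above C is Eb.
Eb is the chord's 7th.

7th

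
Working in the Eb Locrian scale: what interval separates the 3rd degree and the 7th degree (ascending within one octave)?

Eb locrian: Eb Fb Gb Ab Bbb Cb Db.
That puts Gb below Db.
Gb up to Db spans 5 letter names and 7 semitones — a perfect fifth.

P5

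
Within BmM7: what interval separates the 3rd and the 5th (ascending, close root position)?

major third

Spelling the chord: B D F# A#.
That puts D below F#.
From D to F# is 4 semitones, exactly the major third.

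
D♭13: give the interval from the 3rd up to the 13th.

Spelling the chord: D♭, F, A♭, C♭, E♭, B♭.
3rd = F; 13th = B♭.
F up to B♭ spans 11 letter names and 17 semitones — a perfect eleventh.

perfect eleventh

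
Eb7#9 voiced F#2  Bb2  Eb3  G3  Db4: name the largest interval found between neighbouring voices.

Adjacent intervals: F#2→Bb2 = diminished fourth; Bb2→Eb3 = perfect fourth; Eb3→G3 = major third; G3→Db4 = diminished fifth.
The largest is G3 to Db4, a diminished fifth (6 semitones).

d5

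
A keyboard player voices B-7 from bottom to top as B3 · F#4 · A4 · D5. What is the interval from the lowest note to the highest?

m10

The outer voices are B3 and D5.
From B to D: 15 semitones over a tenth = minor.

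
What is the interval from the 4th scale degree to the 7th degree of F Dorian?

P4

The scale runs F G A♭ B♭ C D E♭.
4th scale degree = B♭; 7th scale degree = E♭.
B♭ up to E♭ spans 4 letter names and 5 semitones — a perfect fourth.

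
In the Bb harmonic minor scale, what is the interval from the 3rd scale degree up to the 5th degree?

M3

Bb harmonic minor: Bb C Db Eb F Gb A.
So we need the interval from Db up to F.
From Db to F is 4 semitones, exactly the major third.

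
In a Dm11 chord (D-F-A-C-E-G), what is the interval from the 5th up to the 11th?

minor seventh

That puts A below G.
From A to G: 10 semitones over a seventh = minor.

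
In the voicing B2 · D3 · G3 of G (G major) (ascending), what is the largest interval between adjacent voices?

Adjacent intervals: B2→D3 = minor third; D3→G3 = perfect fourth.
The largest is D3 to G3, a perfect fourth (5 semitones).

perfect 4th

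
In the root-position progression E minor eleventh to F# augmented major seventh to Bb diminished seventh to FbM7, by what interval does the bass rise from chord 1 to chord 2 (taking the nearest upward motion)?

major second

The roots are E and F#.
From E to F# is 2 semitones, exactly the major second.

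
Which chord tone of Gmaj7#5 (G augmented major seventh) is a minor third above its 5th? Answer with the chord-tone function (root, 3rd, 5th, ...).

7th

Spelling the chord: G, B, D♯, F♯.
The 5th is D♯. A minor third above D♯ is F♯.
F♯ is the chord's 7th.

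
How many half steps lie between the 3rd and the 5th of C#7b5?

2

C#7b5: C# E# G B.
E# to G is a diminished third: 2 semitones.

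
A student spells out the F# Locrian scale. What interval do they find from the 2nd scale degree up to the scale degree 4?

F# locrian: F# G A B C D E.
So we need the interval from G up to B.
Counting 3 letters and 4 half steps from G gives a major third.

major third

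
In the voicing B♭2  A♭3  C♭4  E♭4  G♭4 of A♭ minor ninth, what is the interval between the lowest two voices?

minor seventh

Those voices are B♭2 and A♭3.
7 letter names make it a seventh; at 10 semitones (a half step narrower than major) the quality is minor.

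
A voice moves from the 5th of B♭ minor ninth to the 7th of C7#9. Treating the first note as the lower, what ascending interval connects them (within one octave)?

P4

B♭ minor ninth has F as its 5th, and C7#9 has B♭ as its 7th.
Counting 4 letters and 5 half steps from F gives a perfect fourth.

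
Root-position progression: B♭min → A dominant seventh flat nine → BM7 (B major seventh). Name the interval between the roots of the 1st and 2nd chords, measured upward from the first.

The roots are B♭ and A.
From B♭ to A is 11 semitones, exactly the major seventh.

major 7th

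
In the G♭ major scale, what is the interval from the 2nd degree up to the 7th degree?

Spelling the G♭ major scale: G♭ A♭ B♭ C♭ D♭ E♭ F.
So we need the interval from A♭ up to F.
A♭ up to F spans 6 letter names and 9 semitones — a major sixth.

major sixth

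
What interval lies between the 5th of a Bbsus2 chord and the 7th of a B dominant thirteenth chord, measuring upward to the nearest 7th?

major 3rd

Bbsus2 has F as its 5th, and B dominant thirteenth has A as its 7th.
F up to A spans 3 letter names and 4 semitones — a major third.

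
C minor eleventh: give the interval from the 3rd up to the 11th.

The chord tones of Cm11 are C-Eb-G-Bb-D-F.
The 3rd is Eb and the 11th is F.
Counting 9 letters and 14 half steps from Eb gives a major ninth.

major ninth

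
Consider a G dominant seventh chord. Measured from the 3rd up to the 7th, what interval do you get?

d5

The chord tones of G7 (G dominant seventh) are G, B, D, F.
That puts B below F.
5 letter names make it a fifth; at 6 semitones (a half step narrower than perfect) the quality is diminished.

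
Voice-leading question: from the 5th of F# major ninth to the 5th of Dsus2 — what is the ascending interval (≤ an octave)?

minor 6th

The 5th of F# major ninth is C#; the 5th of Dsus2 is A.
From C# to A: 8 semitones over a sixth = minor.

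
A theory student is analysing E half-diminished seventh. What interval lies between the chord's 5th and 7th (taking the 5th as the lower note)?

major 3rd

Em7b5: E-G-Bb-D.
The 5th is Bb and the 7th is D.
Bb up to D spans 3 letter names and 4 semitones — a major third.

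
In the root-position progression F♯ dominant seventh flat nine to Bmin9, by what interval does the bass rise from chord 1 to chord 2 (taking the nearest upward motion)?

perfect fourth

The roots are F♯ and B.
Counting 4 letters and 5 half steps from F♯ gives a perfect fourth.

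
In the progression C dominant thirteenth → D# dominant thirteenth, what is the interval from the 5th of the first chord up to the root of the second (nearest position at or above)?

The 5th of C dominant thirteenth is G; the root of D# dominant thirteenth is D#.
G up to D# is 8 semitones, a half step wider than a perfect fifth, so the interval is augmented.

augmented 5th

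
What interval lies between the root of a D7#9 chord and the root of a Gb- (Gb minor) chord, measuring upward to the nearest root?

diminished fourth

The root of D7#9 is D; the root of Gb- (Gb minor) is Gb.
4 letter names make it a fourth; at 4 semitones (a half step narrower than perfect) the quality is diminished.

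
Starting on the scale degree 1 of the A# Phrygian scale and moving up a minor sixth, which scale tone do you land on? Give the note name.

The scale is A# B C# D# E# F# G#.
The scale degree 1 is A#; a minor sixth above that is F# — scale degree 6.

F#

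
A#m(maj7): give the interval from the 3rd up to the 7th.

The chord tones of A#m(maj7) (A# minor-major seventh) are A#-C#-E#-G##.
The 3rd is C# and the 7th is G##.
From C# to G##: 8 semitones over a fifth = augmented.

augmented fifth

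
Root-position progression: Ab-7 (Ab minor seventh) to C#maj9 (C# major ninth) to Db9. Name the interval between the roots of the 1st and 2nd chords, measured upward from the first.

augmented third

The roots are Ab and C#.
From Ab to C#: 5 semitones over a third = augmented.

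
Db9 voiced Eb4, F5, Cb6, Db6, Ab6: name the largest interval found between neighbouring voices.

Adjacent intervals: Eb4→F5 = major ninth; F5→Cb6 = diminished fifth; Cb6→Db6 = major second; Db6→Ab6 = perfect fifth.
The largest is Eb4 to F5, a major ninth (14 semitones).

major ninth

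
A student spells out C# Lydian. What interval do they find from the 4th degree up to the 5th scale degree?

Spelling C# Lydian: C# D# E# F## G# A# B#.
So we need the interval from F## up to G#.
2 letter names make it a second; at 1 semitone (a half step narrower than major) the quality is minor.

minor second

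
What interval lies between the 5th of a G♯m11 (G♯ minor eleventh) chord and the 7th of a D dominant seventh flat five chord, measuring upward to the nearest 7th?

G♯m11 (G♯ minor eleventh) has D♯ as its 5th, and D dominant seventh flat five has C as its 7th.
D♯ up to C is 9 semitones, a whole step narrower than a major seventh, so the interval is diminished.

diminished seventh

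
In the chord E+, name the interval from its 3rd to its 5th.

E+ is spelled E G# B#.
So we need the interval from G# up to B#.
From G# to B# is 4 semitones, exactly the major third.

major third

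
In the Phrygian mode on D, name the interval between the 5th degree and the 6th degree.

Spelling the Phrygian mode on D: D Eb F G A Bb C.
So we need the interval from A up to Bb.
A up to Bb is 1 semitone, a half step narrower than a major second, so the interval is minor.

minor second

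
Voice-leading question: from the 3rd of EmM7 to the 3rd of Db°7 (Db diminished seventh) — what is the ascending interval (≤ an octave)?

The 3rd of EmM7 is G; the 3rd of Db°7 (Db diminished seventh) is Fb.
7 letter names make it a seventh; at 9 semitones (a whole step narrower than major) the quality is diminished.

diminished 7th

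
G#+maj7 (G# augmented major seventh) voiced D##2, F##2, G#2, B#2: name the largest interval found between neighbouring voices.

Adjacent intervals: D##2→F##2 = minor third; F##2→G#2 = minor second; G#2→B#2 = major third.
The largest is G#2 to B#2, a major third (4 semitones).

M3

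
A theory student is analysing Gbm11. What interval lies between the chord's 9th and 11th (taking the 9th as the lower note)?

minor third

The chord tones of Gb minor eleventh are Gb, Bbb, Db, Fb, Ab, Cb.
So we need the interval from Ab up to Cb.
From Ab to Cb: 3 semitones over a third = minor.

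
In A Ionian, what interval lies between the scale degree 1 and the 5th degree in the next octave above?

The scale runs A B C# D E F# G#.
That puts A below E.
A up to E spans 12 letter names and 19 semitones — a perfect twelfth.

P12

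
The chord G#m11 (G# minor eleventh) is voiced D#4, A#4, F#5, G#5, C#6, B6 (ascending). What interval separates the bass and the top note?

minor 20th

The outer voices are D#4 and B6.
20 letter names make it a 20th; at 32 semitones (a half step narrower than major) the quality is minor.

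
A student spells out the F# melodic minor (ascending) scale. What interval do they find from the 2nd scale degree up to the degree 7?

major sixth

F# melodic minor: F# G# A B C# D# E#.
That puts G# below E#.
Counting 6 letters and 9 half steps from G# gives a major sixth.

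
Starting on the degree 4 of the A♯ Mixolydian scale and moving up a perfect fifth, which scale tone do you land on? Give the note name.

A#

The scale is A♯ B♯ C𝄪 D♯ E♯ F𝄪 G♯.
The degree 4 is D♯; a perfect fifth above that is A♯ — scale degree 1.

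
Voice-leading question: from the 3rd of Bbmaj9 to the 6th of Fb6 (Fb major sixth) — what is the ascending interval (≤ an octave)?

The 3rd of Bbmaj9 is D; the 6th of Fb6 (Fb major sixth) is Db.
D up to Db is 11 semitones, a half step narrower than a perfect octave, so the interval is diminished.

diminished octave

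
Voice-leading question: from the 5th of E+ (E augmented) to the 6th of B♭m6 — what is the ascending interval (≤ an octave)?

diminished sixth

The 5th of E+ (E augmented) is B♯; the 6th of B♭m6 is G.
B♯ up to G is 7 semitones, a whole step narrower than a major sixth, so the interval is diminished.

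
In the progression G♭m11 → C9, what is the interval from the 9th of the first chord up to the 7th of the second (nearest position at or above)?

G♭m11 has A♭ as its 9th, and C9 has B♭ as its 7th.
Counting 2 letters and 2 half steps from A♭ gives a major second.

major 2nd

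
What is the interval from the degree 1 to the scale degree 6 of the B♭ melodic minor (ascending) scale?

Spelling the B♭ melodic minor (ascending) scale: B♭ C D♭ E♭ F G A.
The degree 1 is B♭ and the 6th scale degree is G.
Counting 6 letters and 9 half steps from B♭ gives a major sixth.

major sixth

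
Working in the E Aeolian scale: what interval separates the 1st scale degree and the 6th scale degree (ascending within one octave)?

E natural minor: E F# G A B C D.
The 1st scale degree is E and the degree 6 is C.
E up to C is 8 semitones, a half step narrower than a major sixth, so the interval is minor.

minor sixth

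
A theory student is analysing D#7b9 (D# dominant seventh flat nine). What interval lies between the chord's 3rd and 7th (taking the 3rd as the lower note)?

D#7b9: D#, F##, A#, C#, E.
So we need the interval from F## up to C#.
F## up to C# is 6 semitones, a half step narrower than a perfect fifth, so the interval is diminished.

diminished fifth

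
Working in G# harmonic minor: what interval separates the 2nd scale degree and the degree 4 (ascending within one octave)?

minor 3rd

Spelling G# harmonic minor: G# A# B C# D# E F##.
The 2nd scale degree is A# and the 4th degree is C#.
A# up to C# is 3 semitones, a half step narrower than a major third, so the interval is minor.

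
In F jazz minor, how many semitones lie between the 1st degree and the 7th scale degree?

11

The scale is F G Ab Bb C D E.
F up to E is a major seventh — 11 semitones.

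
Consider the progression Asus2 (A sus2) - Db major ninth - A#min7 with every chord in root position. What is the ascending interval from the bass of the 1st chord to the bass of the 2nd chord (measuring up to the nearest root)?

The roots are A and Db.
4 letter names make it a fourth; at 4 semitones (a half step narrower than perfect) the quality is diminished.

diminished 4th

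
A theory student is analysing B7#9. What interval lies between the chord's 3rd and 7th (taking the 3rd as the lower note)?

B7#9 (B dominant seventh sharp nine) is spelled B–D♯–F♯–A–C𝄪.
The 3rd is D♯ and the 7th is A.
5 letter names make it a fifth; at 6 semitones (a half step narrower than perfect) the quality is diminished.

d5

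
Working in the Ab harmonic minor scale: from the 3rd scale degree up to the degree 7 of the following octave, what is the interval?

augmented 12th

Ab harmonic minor: Ab Bb Cb Db Eb Fb G.
That puts Cb below G.
12 letter names make it a twelfth; at 20 semitones (a half step wider than perfect) the quality is augmented.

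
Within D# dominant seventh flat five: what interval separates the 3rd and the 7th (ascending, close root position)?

diminished fifth

D# dominant seventh flat five: D#, F##, A, C#.
3rd = F##; 7th = C#.
5 letter names make it a fifth; at 6 semitones (a half step narrower than perfect) the quality is diminished.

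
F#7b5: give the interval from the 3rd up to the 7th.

F#7b5 is spelled F#–A#–C–E.
So we need the interval from A# up to E.
A# up to E is 6 semitones, a half step narrower than a perfect fifth, so the interval is diminished.

diminished fifth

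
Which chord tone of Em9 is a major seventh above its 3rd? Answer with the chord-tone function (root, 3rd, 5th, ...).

Spelling the chord: E–G–B–D–F♯.
The 3rd is G. A major seventh above G is F♯.
F♯ is the chord's 9th.

9th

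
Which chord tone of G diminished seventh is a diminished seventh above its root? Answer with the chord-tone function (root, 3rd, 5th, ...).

Spelling the chord: G-B♭-D♭-F♭.
The root is G. A diminished seventh above G is F♭.
F♭ is the chord's 7th.

7th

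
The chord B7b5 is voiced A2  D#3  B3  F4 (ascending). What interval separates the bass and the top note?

The outer voices are A2 and F4.
A up to F is 20 semitones, a half step narrower than a major thirteenth, so the interval is minor.

minor thirteenth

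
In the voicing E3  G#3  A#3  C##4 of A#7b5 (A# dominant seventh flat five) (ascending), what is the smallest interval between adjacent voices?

Adjacent intervals: E3→G#3 = major third; G#3→A#3 = major second; A#3→C##4 = major third.
The smallest is G#3 to A#3, a major second (2 semitones).

M2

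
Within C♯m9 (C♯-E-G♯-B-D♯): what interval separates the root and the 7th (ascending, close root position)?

minor 7th

The root is C♯ and the 7th is B.
From C♯ to B: 10 semitones over a seventh = minor.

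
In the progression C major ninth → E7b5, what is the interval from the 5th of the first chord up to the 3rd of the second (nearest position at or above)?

augmented unison

C major ninth has G as its 5th, and E7b5 has G♯ as its 3rd.
From G to G♯: 1 semitone over a unison = augmented.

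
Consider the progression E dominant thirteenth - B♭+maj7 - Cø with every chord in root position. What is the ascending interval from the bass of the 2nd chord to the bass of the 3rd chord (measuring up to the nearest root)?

M2

The roots are B♭ and C.
Counting 2 letters and 2 half steps from B♭ gives a major second.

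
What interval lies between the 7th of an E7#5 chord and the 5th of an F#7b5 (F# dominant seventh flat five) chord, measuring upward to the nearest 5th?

E7#5 has D as its 7th, and F#7b5 (F# dominant seventh flat five) has C as its 5th.
D up to C is 10 semitones, a half step narrower than a major seventh, so the interval is minor.

minor 7th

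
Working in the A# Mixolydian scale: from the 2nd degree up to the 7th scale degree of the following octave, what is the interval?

The scale runs A# B# C## D# E# F## G#.
The 2nd degree is B# and the scale degree 7 (up an octave) is G#.
13 letter names make it a thirteenth; at 20 semitones (a half step narrower than major) the quality is minor.

minor thirteenth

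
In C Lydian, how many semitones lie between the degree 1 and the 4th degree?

The scale is C D E F♯ G A B.
C up to F♯ is an augmented fourth — 6 semitones.

6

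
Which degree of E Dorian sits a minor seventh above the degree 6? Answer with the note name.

B

The scale is E F# G A B C# D.
The degree 6 is C#; a minor seventh above that is B — scale degree 5.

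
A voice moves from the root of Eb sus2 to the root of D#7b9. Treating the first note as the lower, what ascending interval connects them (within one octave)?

augmented 7th

Eb sus2 has Eb as its root, and D#7b9 has D# as its root.
Eb up to D# is 12 semitones, a half step wider than a major seventh, so the interval is augmented.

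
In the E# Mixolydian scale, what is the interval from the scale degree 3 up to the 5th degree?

minor third

Spelling the E# Mixolydian scale: E# F## G## A# B# C## D#.
So we need the interval from G## up to B#.
G## up to B# is 3 semitones, a half step narrower than a major third, so the interval is minor.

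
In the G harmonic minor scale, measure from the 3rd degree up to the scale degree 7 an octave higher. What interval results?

Spelling the G harmonic minor scale: G A B♭ C D E♭ F♯.
The 3rd degree is B♭ and the degree 7 (up an octave) is F♯.
12 letter names make it a twelfth; at 20 semitones (a half step wider than perfect) the quality is augmented.

A12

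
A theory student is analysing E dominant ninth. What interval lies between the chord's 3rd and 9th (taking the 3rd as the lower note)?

minor seventh

E9 is spelled E G# B D F#.
The 3rd is G# and the 9th is F#.
7 letter names make it a seventh; at 10 semitones (a half step narrower than major) the quality is minor.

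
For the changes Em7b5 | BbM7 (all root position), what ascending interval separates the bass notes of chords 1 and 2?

The roots are E and Bb.
E up to Bb is 6 semitones, a half step narrower than a perfect fifth, so the interval is diminished.

d5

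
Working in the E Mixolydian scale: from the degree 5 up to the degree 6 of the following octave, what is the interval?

major 9th

E mixolydian: E F♯ G♯ A B C♯ D.
Degree 5 = B; scale degree 6 (up an octave) = C♯.
Counting 9 letters and 14 half steps from B gives a major ninth.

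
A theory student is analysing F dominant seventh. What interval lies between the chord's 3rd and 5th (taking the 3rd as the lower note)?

minor third

Spelling the chord: F, A, C, E♭.
The 3rd is A and the 5th is C.
3 letter names make it a third; at 3 semitones (a half step narrower than major) the quality is minor.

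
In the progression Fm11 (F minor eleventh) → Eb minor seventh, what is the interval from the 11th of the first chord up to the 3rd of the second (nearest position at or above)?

minor sixth

The 11th of Fm11 (F minor eleventh) is Bb; the 3rd of Eb minor seventh is Gb.
From Bb to Gb: 8 semitones over a sixth = minor.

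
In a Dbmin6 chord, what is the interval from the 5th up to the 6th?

Spelling the chord: Db, Fb, Ab, Bb.
That puts Ab below Bb.
From Ab to Bb is 2 semitones, exactly the major second.

major second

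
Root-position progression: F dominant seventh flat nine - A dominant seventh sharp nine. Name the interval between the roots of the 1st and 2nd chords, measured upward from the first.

major third

The roots are F and A.
Counting 3 letters and 4 half steps from F gives a major third.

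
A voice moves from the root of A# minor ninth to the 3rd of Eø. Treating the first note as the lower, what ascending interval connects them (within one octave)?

A# minor ninth has A# as its root, and Eø has G as its 3rd.
7 letter names make it a seventh; at 9 semitones (a whole step narrower than major) the quality is diminished.

diminished seventh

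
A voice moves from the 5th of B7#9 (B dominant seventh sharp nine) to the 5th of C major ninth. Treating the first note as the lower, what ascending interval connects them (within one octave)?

minor second

B7#9 (B dominant seventh sharp nine) has F♯ as its 5th, and C major ninth has G as its 5th.
From F♯ to G: 1 semitone over a second = minor.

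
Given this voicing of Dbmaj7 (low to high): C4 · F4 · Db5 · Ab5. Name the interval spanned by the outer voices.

minor 13th

The outer voices are C4 and Ab5.
13 letter names make it a thirteenth; at 20 semitones (a half step narrower than major) the quality is minor.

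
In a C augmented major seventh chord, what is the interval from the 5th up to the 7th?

minor 3rd

The chord tones of Cmaj7#5 (C augmented major seventh) are C-E-G#-B.
5th = G#; 7th = B.
G# up to B is 3 semitones, a half step narrower than a major third, so the interval is minor.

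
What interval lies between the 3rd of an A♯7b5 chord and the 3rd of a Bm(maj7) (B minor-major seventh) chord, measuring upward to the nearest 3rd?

The 3rd of A♯7b5 is C𝄪; the 3rd of Bm(maj7) (B minor-major seventh) is D.
C𝄪 up to D is 0 semitones, a whole step narrower than a major second, so the interval is diminished.

d2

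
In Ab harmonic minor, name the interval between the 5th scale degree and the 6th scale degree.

Ab harmonic minor: Ab Bb Cb Db Eb Fb G.
The 5th scale degree is Eb and the 6th degree is Fb.
Eb up to Fb is 1 semitone, a half step narrower than a major second, so the interval is minor.

m2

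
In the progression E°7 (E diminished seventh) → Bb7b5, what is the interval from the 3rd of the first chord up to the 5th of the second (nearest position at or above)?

The 3rd of E°7 (E diminished seventh) is G; the 5th of Bb7b5 is Fb.
From G to Fb: 9 semitones over a seventh = diminished.

diminished 7th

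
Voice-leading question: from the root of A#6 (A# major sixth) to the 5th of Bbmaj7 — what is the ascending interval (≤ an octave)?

diminished sixth

A#6 (A# major sixth) has A# as its root, and Bbmaj7 has F as its 5th.
6 letter names make it a sixth; at 7 semitones (a whole step narrower than major) the quality is diminished.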